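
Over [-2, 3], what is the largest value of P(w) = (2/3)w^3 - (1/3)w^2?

The derivative is 2w^2 - (2/3)w, which vanishes at w = 0 and w = 1/3.
Compare values at every candidate in [-2, 3]: P(-2) = -20/3; P(0) = 0; P(1/3) = -1/81; P(3) = 15.
Hence the absolute maximum is 15 at w = 3.

15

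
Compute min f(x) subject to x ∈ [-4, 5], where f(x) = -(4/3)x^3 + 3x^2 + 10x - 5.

-140/3

f'(x) = -4x^2 + 6x + 10, which vanishes at x = -1 and x = 5/2.
Compare values at every candidate in [-4, 5]: f(-4) = 265/3, f(-1) = -32/3, f(5/2) = 215/12, f(5) = -140/3.
So the minimum is f(5) = -140/3.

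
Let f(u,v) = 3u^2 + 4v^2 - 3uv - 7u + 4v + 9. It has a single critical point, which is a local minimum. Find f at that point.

191/39

∂f/∂u = 6u - 3v - 7 = 0 and ∂f/∂v = -3u + 8v + 4 = 0, so (u, v) = (44/39, -1/13).
The Hessian has f_{uu} = 6, f_{vv} = 8, f_{uv} = -3, giving D = 39 > 0 with f_{uu} > 0, so the point is a local minimum.
f(44/39, -1/13) = 191/39.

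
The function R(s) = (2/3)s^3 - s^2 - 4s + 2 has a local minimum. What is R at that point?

R'(s) = 2s^2 - 2s - 4. Setting R'(s) = 0 gives s ∈ {-1, 2}.
Since R''(s) = 4s - 2, we get R''(-1) = -6 < 0 ⇒ local maximum; R''(2) = 6 > 0 ⇒ local minimum.
Thus R has its local minimum at s = 2, with value -14/3.

-14/3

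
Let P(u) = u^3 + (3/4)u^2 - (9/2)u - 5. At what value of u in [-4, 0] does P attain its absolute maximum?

-3/2

The derivative is 3u^2 + (3/2)u - 9/2, whose only zero in [-4, 0] is u = -3/2.
Candidates: P(-4) = -39, P(-3/2) = 1/16, P(0) = -5.
Hence the absolute maximum is 1/16 at u = -3/2.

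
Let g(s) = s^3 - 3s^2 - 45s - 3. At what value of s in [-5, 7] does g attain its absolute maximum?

The derivative is 3s^2 - 6s - 45, which vanishes at s = -3 and s = 5.
Candidates: g(-5) = 22,  g(-3) = 78,  g(5) = -178,  g(7) = -122.
So the maximum is g(-3) = 78.

-3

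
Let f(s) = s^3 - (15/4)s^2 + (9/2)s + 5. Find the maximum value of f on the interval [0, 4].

27

f'(s) = 3s^2 - (15/2)s + 9/2, which vanishes at s = 1 and s = 3/2.
Candidates: f(0) = 5; f(1) = 27/4; f(3/2) = 107/16; f(4) = 27.
So the maximum is f(4) = 27.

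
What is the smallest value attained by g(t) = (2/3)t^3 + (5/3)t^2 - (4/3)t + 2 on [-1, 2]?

143/81

g'(t) = 2t^2 + (10/3)t - 4/3, whose only zero in [-1, 2] is t = 1/3.
Candidates: g(-1) = 13/3,  g(1/3) = 143/81,  g(2) = 34/3.
Hence the absolute minimum is 143/81 at t = 1/3.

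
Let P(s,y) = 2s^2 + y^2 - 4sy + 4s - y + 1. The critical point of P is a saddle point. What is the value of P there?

∂P/∂s = 4s - 4y + 4 = 0 and ∂P/∂y = -4s + 2y - 1 = 0, so (s, y) = (1/2, 3/2).
The Hessian has P_{ss} = 4, P_{yy} = 2, P_{sy} = -4, giving D = -8 < 0, so the point is a saddle point.
P(1/2, 3/2) = 5/4.

5/4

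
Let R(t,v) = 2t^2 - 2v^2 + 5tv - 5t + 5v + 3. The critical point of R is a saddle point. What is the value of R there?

∂R/∂t = 4t + 5v - 5 = 0 and ∂R/∂v = 5t - 4v + 5 = 0, so (t, v) = (-5/41, 45/41).
The Hessian has R_{tt} = 4, R_{vv} = -4, R_{tv} = 5, giving D = -41 < 0, so the point is a saddle point.
R(-5/41, 45/41) = 248/41.

248/41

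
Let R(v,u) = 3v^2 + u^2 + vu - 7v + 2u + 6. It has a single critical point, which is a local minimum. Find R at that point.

∂R/∂v = 6v + u - 7 = 0 and ∂R/∂u = v + 2u + 2 = 0, so (v, u) = (16/11, -19/11).
The Hessian has R_{vv} = 6, R_{uu} = 2, R_{vu} = 1, giving D = 11 > 0 with R_{vv} > 0, so the point is a local minimum.
R(16/11, -19/11) = -9/11.

-9/11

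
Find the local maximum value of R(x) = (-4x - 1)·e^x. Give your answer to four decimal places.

1.1460

R'(x) = (-4)·e^x + (-4x - 1)·1·e^x = (-4x - 5)·e^x. Since e^x > 0, the only critical point is x = -5/4.
R''(-5/4) has the same sign as -4 < 0, so this is a local maximum.
R(-5/4) = (4)·e^(-5/4) ≈ 1.1460.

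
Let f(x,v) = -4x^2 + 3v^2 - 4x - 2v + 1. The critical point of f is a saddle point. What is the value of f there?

5/3

∂f/∂x = -8x - 4 = 0 and ∂f/∂v = 6v - 2 = 0, so (x, v) = (-1/2, 1/3).
The Hessian has f_{xx} = -8, f_{vv} = 6, f_{xv} = 0, giving D = -48 < 0, so the point is a saddle point.
f(-1/2, 1/3) = 5/3.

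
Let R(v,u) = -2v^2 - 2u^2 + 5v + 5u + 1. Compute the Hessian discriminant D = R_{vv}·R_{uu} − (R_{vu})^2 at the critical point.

∂R/∂v = -4v + 5 = 0 and ∂R/∂u = -4u + 5 = 0, so (v, u) = (5/4, 5/4).
The Hessian has R_{vv} = -4, R_{uu} = -4, R_{vu} = 0, giving D = 16 > 0 with R_{vv} < 0, so the point is a local maximum.
D = (-4)·(-4) − (0)^2 = 16.

16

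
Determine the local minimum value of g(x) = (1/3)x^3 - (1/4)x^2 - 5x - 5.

g'(x) = x^2 - (1/2)x - 5 = 0 at x = -2, 5/2.
g''(x) = 2x - 1/2. g''(-2) = -9/2 < 0 ⇒ local maximum; g''(5/2) = 9/2 > 0 ⇒ local minimum.
The local minimum is g(5/2) = -665/48.

-665/48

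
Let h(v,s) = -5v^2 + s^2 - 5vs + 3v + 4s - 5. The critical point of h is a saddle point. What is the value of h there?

-236/45

∂h/∂v = -10v - 5s + 3 = 0 and ∂h/∂s = -5v + 2s + 4 = 0, so (v, s) = (26/45, -5/9).
The Hessian has h_{vv} = -10, h_{ss} = 2, h_{vs} = -5, giving D = -45 < 0, so the point is a saddle point.
h(26/45, -5/9) = -236/45.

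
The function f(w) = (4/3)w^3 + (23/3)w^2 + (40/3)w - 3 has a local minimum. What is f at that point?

-835/81

Critical points: f'(w) = 4w^2 + (46/3)w + 40/3 vanishes at w = -5/2, -4/3.
Since f''(w) = 8w + 46/3, we get f''(-5/2) = -14/3 < 0 ⇒ local maximum; f''(-4/3) = 14/3 > 0 ⇒ local minimum.
Thus f has its local minimum at w = -4/3, with value -835/81.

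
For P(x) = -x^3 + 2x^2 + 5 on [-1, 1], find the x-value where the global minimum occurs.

0

Differentiating, P'(x) = -3x^2 + 4x; whose only zero in [-1, 1] is x = 0.
Evaluating at the critical points and endpoints: P(-1) = 8, P(0) = 5, P(1) = 6.
The minimum over the interval is 5, attained at x = 0.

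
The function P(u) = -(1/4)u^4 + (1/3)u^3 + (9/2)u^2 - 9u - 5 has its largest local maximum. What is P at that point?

133/4

P'(u) = -u^3 + u^2 + 9u - 9. Setting P'(u) = 0 gives u ∈ {-3, 1, 3}.
Since P''(u) = -3u^2 + 2u + 9, we get P''(-3) = -24 < 0 ⇒ local maximum; P''(1) = 8 > 0 ⇒ local minimum; P''(3) = -12 < 0 ⇒ local maximum.
Thus P has its largest local maximum at u = -3, with value 133/4.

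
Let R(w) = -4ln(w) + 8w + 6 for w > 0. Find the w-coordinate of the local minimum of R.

R'(w) = -4/w + 8 = 0 gives w = 1/2.
R''(w) = 4/w², which is positive for w > 0, so this is a local minimum.
R(1/2) = -4·ln(1/2) + 4 + 6 ≈ 12.7726.

1/2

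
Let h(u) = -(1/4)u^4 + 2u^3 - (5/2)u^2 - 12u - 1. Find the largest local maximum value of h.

Critical points: h'(u) = -u^3 + 6u^2 - 5u - 12 vanishes at u = -1, 3, 4.
Second-derivative test with h''(u) = -3u^2 + 12u - 5: h''(-1) = -20 < 0 ⇒ local maximum; h''(3) = 4 > 0 ⇒ local minimum; h''(4) = -5 < 0 ⇒ local maximum.
The largest local maximum is h(-1) = 25/4.

25/4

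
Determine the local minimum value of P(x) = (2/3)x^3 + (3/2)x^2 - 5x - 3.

P'(x) = 2x^2 + 3x - 5 = 0 at x = -5/2, 1.
Since P''(x) = 4x + 3, we get P''(-5/2) = -7 < 0 ⇒ local maximum; P''(1) = 7 > 0 ⇒ local minimum.
So the local minimum value is P(1) = -35/6.

-35/6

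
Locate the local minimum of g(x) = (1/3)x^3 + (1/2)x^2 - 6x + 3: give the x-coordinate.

Critical points: g'(x) = x^2 + x - 6 vanishes at x = -3, 2.
Second-derivative test with g''(x) = 2x + 1: g''(-3) = -5 < 0 ⇒ local maximum; g''(2) = 5 > 0 ⇒ local minimum.
Thus g has its local minimum at x = 2, with value -13/3.

2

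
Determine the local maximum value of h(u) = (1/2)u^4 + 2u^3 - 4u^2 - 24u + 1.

Critical points: h'(u) = 2u^3 + 6u^2 - 8u - 24 vanishes at u = -3, -2, 2.
Second-derivative test with h''(u) = 6u^2 + 12u - 8: h''(-3) = 10 > 0 ⇒ local minimum; h''(-2) = -8 < 0 ⇒ local maximum; h''(2) = 40 > 0 ⇒ local minimum.
Thus h has its local maximum at u = -2, with value 25.

25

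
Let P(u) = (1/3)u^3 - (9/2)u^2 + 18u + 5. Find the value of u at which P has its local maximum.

P'(u) = u^2 - 9u + 18 = 0 at u = 3, 6.
Since P''(u) = 2u - 9, we get P''(3) = -3 < 0 ⇒ local maximum; P''(6) = 3 > 0 ⇒ local minimum.
So the local maximum value is P(3) = 55/2.

3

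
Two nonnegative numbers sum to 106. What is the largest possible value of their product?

With x + y = 106, the product is P(x) = x(106 − x).
P'(x) = 106 − 2x = 0 gives x = 53; P'' = −2 < 0, so this is the maximum.
P = 53·53 = 2809.

2809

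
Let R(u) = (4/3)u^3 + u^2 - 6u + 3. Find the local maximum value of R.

R'(u) = 4u^2 + 2u - 6. Setting R'(u) = 0 gives u ∈ {-3/2, 1}.
Since R''(u) = 8u + 2, we get R''(-3/2) = -10 < 0 ⇒ local maximum; R''(1) = 10 > 0 ⇒ local minimum.
The local maximum is R(-3/2) = 39/4.

39/4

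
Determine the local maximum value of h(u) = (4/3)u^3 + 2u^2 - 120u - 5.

Critical points: h'(u) = 4u^2 + 4u - 120 vanishes at u = -6, 5.
Since h''(u) = 8u + 4, we get h''(-6) = -44 < 0 ⇒ local maximum; h''(5) = 44 > 0 ⇒ local minimum.
The local maximum is h(-6) = 499.

499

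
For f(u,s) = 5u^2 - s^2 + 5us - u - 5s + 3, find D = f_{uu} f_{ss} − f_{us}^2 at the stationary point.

-45

∂f/∂u = 10u + 5s - 1 = 0 and ∂f/∂s = 5u - 2s - 5 = 0, so (u, s) = (3/5, -1).
The Hessian has f_{uu} = 10, f_{ss} = -2, f_{us} = 5, giving D = -45 < 0, so the point is a saddle point.
D = (10)·(-2) − (5)^2 = -45.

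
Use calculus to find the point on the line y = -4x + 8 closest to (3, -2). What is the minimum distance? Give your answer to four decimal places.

Minimize D(x)^2 = (x - 3)^2 + (-4x + 10)^2.
d/dx[D^2] = 2(x - 3) + 2·(-4)·(-4x + 10) = 0 ⇒ x = 43/17.
Then y = -36/17 and the distance is √(4/17) ≈ 0.4851.

0.4851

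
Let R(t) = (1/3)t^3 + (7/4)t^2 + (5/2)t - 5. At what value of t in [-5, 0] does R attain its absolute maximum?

0

R'(t) = t^2 + (7/2)t + 5/2, which vanishes at t = -5/2 and t = -1.
Compare values at every candidate in [-5, 0]: R(-5) = -185/12, R(-5/2) = -265/48, R(-1) = -73/12, R(0) = -5.
The maximum over the interval is -5, attained at t = 0.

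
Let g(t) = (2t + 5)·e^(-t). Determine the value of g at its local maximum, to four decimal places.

By the product rule, g'(t) = (-2t - 3)·e^(-t). Since e^(-t) > 0, the only critical point is t = -3/2.
g''(-3/2) has the same sign as -2 < 0, so this is a local maximum.
g(-3/2) = (2)·e^(3/2) ≈ 8.9634.

8.9634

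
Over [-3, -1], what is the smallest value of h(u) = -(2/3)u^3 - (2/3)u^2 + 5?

The derivative is -2u^2 - (4/3)u, which has no zeros in [-3, -1].
Candidates: h(-3) = 17; h(-1) = 5.
The minimum over the interval is 5, attained at u = -1.

5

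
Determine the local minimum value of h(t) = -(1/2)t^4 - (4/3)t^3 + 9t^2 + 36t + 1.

-97/3

h'(t) = -2t^3 - 4t^2 + 18t + 36 = 0 at t = -3, -2, 3.
Since h''(t) = -6t^2 - 8t + 18, we get h''(-3) = -12 < 0 ⇒ local maximum; h''(-2) = 10 > 0 ⇒ local minimum; h''(3) = -60 < 0 ⇒ local maximum.
The local minimum is h(-2) = -97/3.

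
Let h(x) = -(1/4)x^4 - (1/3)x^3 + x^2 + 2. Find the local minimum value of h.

h'(x) = -x^3 - x^2 + 2x. Setting h'(x) = 0 gives x ∈ {-2, 0, 1}.
Second-derivative test with h''(x) = -3x^2 - 2x + 2: h''(-2) = -6 < 0 ⇒ local maximum; h''(0) = 2 > 0 ⇒ local minimum; h''(1) = -3 < 0 ⇒ local maximum.
So the local minimum value is h(0) = 2.

2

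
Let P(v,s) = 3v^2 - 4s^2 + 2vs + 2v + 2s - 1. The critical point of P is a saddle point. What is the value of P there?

-16/13

∂P/∂v = 6v + 2s + 2 = 0 and ∂P/∂s = 2v - 8s + 2 = 0, so (v, s) = (-5/13, 2/13).
The Hessian has P_{vv} = 6, P_{ss} = -8, P_{vs} = 2, giving D = -52 < 0, so the point is a saddle point.
P(-5/13, 2/13) = -16/13.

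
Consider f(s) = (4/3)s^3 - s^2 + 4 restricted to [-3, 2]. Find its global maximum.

The derivative is 4s^2 - 2s, which vanishes at s = 0 and s = 1/2.
Compare values at every candidate in [-3, 2]: f(-3) = -41; f(0) = 4; f(1/2) = 47/12; f(2) = 32/3.
The maximum over the interval is 32/3, attained at s = 2.

32/3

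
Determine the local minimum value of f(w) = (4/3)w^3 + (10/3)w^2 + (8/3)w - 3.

-299/81

f'(w) = 4w^2 + (20/3)w + 8/3. Setting f'(w) = 0 gives w ∈ {-1, -2/3}.
Since f''(w) = 8w + 20/3, we get f''(-1) = -4/3 < 0 ⇒ local maximum; f''(-2/3) = 4/3 > 0 ⇒ local minimum.
Thus f has its local minimum at w = -2/3, with value -299/81.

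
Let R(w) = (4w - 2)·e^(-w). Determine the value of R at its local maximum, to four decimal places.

R'(w) = 4·e^(-w) + (4w - 2)·(-1)·e^(-w) = (-4w + 6)·e^(-w). Since e^(-w) > 0, the only critical point is w = 3/2.
R''(3/2) has the same sign as -4 < 0, so this is a local maximum.
R(3/2) = (4)·e^(-3/2) ≈ 0.8925.

0.8925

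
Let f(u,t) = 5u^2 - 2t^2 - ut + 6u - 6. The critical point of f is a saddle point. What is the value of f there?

-318/41

∂f/∂u = 10u - t + 6 = 0 and ∂f/∂t = -u - 4t = 0, so (u, t) = (-24/41, 6/41).
The Hessian has f_{uu} = 10, f_{tt} = -4, f_{ut} = -1, giving D = -41 < 0, so the point is a saddle point.
f(-24/41, 6/41) = -318/41.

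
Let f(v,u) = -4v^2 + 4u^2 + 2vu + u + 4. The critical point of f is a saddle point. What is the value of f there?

67/17

∂f/∂v = -8v + 2u = 0 and ∂f/∂u = 2v + 8u + 1 = 0, so (v, u) = (-1/34, -2/17).
The Hessian has f_{vv} = -8, f_{uu} = 8, f_{vu} = 2, giving D = -68 < 0, so the point is a saddle point.
f(-1/34, -2/17) = 67/17.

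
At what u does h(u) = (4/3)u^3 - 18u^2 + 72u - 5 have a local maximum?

3

h'(u) = 4u^2 - 36u + 72. Setting h'(u) = 0 gives u ∈ {3, 6}.
Since h''(u) = 8u - 36, we get h''(3) = -12 < 0 ⇒ local maximum; h''(6) = 12 > 0 ⇒ local minimum.
The local maximum is h(3) = 85.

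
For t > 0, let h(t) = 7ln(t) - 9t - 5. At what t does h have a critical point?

h'(t) = 7/t − 9 = 0 gives t = 7/9.
h''(t) = -7/t², which is negative for t > 0, so this is a local maximum.
h(7/9) = 7·ln(7/9) - 7 - 5 ≈ -13.7592.

7/9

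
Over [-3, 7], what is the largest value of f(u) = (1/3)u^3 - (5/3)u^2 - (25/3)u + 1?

706/81

Differentiating, f'(u) = u^2 - (10/3)u - 25/3; which vanishes at u = -5/3 and u = 5.
Candidates: f(-3) = 2; f(-5/3) = 706/81; f(5) = -122/3; f(7) = -74/3.
The maximum over the interval is 706/81, attained at u = -5/3.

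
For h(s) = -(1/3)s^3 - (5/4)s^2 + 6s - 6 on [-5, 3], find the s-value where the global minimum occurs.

Differentiating, h'(s) = -s^2 - (5/2)s + 6; which vanishes at s = -4 and s = 3/2.
Evaluating at the critical points and endpoints: h(-5) = -307/12,  h(-4) = -86/3,  h(3/2) = -15/16,  h(3) = -33/4.
The minimum over the interval is -86/3, attained at s = -4.

-4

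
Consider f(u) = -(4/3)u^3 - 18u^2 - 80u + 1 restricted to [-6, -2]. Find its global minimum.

299/3

The derivative is -4u^2 - 36u - 80, which vanishes at u = -5 and u = -4.
Evaluating at the critical points and endpoints: f(-6) = 121; f(-5) = 353/3; f(-4) = 355/3; f(-2) = 299/3.
The minimum over the interval is 299/3, attained at u = -2.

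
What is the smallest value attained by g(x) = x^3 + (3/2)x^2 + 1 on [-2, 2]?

-1

Differentiating, g'(x) = 3x^2 + 3x; which vanishes at x = -1 and x = 0.
Candidates: g(-2) = -1; g(-1) = 3/2; g(0) = 1; g(2) = 15.
Hence the absolute minimum is -1 at x = -2.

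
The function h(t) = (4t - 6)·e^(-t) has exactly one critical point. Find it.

h'(t) = 4·e^(-t) + (4t - 6)·(-1)·e^(-t) = (-4t + 10)·e^(-t). Since e^(-t) > 0, the only critical point is t = 5/2.
h''(5/2) has the same sign as -4 < 0, so this is a local maximum.
h(5/2) = (4)·e^(-5/2) ≈ 0.3283.

5/2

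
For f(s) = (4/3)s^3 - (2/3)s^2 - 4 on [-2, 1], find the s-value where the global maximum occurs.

1

Differentiating, f'(s) = 4s^2 - (4/3)s; which vanishes at s = 0 and s = 1/3.
Compare values at every candidate in [-2, 1]: f(-2) = -52/3; f(0) = -4; f(1/3) = -326/81; f(1) = -10/3.
So the maximum is f(1) = -10/3.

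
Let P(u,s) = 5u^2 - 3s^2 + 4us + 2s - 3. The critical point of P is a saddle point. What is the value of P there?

∂P/∂u = 10u + 4s = 0 and ∂P/∂s = 4u - 6s + 2 = 0, so (u, s) = (-2/19, 5/19).
The Hessian has P_{uu} = 10, P_{ss} = -6, P_{us} = 4, giving D = -76 < 0, so the point is a saddle point.
P(-2/19, 5/19) = -52/19.

-52/19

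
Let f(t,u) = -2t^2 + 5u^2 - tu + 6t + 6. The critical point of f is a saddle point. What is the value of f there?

426/41

∂f/∂t = -4t - u + 6 = 0 and ∂f/∂u = -t + 10u = 0, so (t, u) = (60/41, 6/41).
The Hessian has f_{tt} = -4, f_{uu} = 10, f_{tu} = -1, giving D = -41 < 0, so the point is a saddle point.
f(60/41, 6/41) = 426/41.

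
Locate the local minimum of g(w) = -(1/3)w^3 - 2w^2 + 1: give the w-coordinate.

g'(w) = -w^2 - 4w. Setting g'(w) = 0 gives w ∈ {-4, 0}.
g''(w) = -2w - 4. g''(-4) = 4 > 0 ⇒ local minimum; g''(0) = -4 < 0 ⇒ local maximum.
So the local minimum value is g(-4) = -29/3.

-4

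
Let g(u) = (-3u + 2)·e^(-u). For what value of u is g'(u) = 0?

Differentiating with the product rule gives g'(u) = (3u - 5)·e^(-u). Since e^(-u) > 0, the only critical point is u = 5/3.
g''(5/3) has the same sign as 3 > 0, so this is a local minimum.
g(5/3) = (-3)·e^(-5/3) ≈ -0.5666.

5/3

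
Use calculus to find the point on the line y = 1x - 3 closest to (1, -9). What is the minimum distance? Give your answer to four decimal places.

Minimize D(x)^2 = (x - 1)^2 + (x + 6)^2.
d/dx[D^2] = 2(x - 1) + 2·1·(x + 6) = 0 ⇒ x = -5/2.
Then y = -11/2 and the distance is √(49/2) ≈ 4.9497.

4.9497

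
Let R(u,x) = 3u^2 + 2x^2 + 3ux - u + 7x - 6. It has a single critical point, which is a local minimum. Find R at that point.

-52/3

∂R/∂u = 6u + 3x - 1 = 0 and ∂R/∂x = 3u + 4x + 7 = 0, so (u, x) = (5/3, -3).
The Hessian has R_{uu} = 6, R_{xx} = 4, R_{ux} = 3, giving D = 15 > 0 with R_{uu} > 0, so the point is a local minimum.
R(5/3, -3) = -52/3.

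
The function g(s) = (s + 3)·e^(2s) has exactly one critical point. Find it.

By the product rule, g'(s) = (2s + 7)·e^(2s). Since e^(2s) > 0, the only critical point is s = -7/2.
g''(-7/2) has the same sign as 2 > 0, so this is a local minimum.
g(-7/2) = (-1/2)·e^(-7) ≈ -0.0005.

-7/2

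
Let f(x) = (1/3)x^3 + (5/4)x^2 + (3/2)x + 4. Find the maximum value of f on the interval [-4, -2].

Differentiating, f'(x) = x^2 + (5/2)x + 3/2; which has no zeros in [-4, -2].
Candidates: f(-4) = -10/3; f(-2) = 10/3.
The maximum over the interval is 10/3, attained at x = -2.

10/3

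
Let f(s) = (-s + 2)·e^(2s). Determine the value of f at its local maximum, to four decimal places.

10.0428

Differentiating with the product rule gives f'(s) = (-2s + 3)·e^(2s). Since e^(2s) > 0, the only critical point is s = 3/2.
f''(3/2) has the same sign as -2 < 0, so this is a local maximum.
f(3/2) = (1/2)·e^(3) ≈ 10.0428.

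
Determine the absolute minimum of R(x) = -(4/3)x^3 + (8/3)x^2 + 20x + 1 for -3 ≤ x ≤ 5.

-1519/81

The derivative is -4x^2 + (16/3)x + 20, which vanishes at x = -5/3 and x = 3.
Candidates: R(-3) = 1,  R(-5/3) = -1519/81,  R(3) = 49,  R(5) = 1.
So the minimum is R(-5/3) = -1519/81.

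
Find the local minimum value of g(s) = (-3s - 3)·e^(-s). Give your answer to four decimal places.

-3.0000

Differentiating with the product rule gives g'(s) = (3s)·e^(-s). Since e^(-s) > 0, the only critical point is s = 0.
g''(0) has the same sign as 3 > 0, so this is a local minimum.
g(0) = (-3)·e^(0) ≈ -3.0000.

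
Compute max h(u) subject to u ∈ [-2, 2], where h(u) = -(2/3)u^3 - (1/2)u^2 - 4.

-2/3

The derivative is -2u^2 - u, which vanishes at u = -1/2 and u = 0.
Compare values at every candidate in [-2, 2]: h(-2) = -2/3,  h(-1/2) = -97/24,  h(0) = -4,  h(2) = -34/3.
So the maximum is h(-2) = -2/3.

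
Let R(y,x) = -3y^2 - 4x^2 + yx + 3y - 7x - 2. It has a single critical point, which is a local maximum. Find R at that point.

68/47

∂R/∂y = -6y + x + 3 = 0 and ∂R/∂x = y - 8x - 7 = 0, so (y, x) = (17/47, -39/47).
The Hessian has R_{yy} = -6, R_{xx} = -8, R_{yx} = 1, giving D = 47 > 0 with R_{yy} < 0, so the point is a local maximum.
R(17/47, -39/47) = 68/47.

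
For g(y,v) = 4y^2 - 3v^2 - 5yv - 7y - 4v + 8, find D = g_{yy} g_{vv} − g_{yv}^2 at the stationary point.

∂g/∂y = 8y - 5v - 7 = 0 and ∂g/∂v = -5y - 6v - 4 = 0, so (y, v) = (22/73, -67/73).
The Hessian has g_{yy} = 8, g_{vv} = -6, g_{yv} = -5, giving D = -73 < 0, so the point is a saddle point.
D = (8)·(-6) − (-5)^2 = -73.

-73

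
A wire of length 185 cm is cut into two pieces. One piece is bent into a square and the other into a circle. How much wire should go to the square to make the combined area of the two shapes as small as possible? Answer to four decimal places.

103.6183

Let x be the length used for the square. Square side x/4; circle radius (185−x)/(2π).
A(x) = (x/4)² + π·((185−x)/(2π))² = x²/16 + (185−x)²/(4π) for 0 ≤ x ≤ 185. A'(x) = x/8 − (185−x)/(2π) = 0 gives x = 4·185/(π+4) ≈ 103.6183.
A'' = 1/8 + 1/(2π) > 0, so this gives the minimum combined area; x ≈ 103.6183 cm to the square.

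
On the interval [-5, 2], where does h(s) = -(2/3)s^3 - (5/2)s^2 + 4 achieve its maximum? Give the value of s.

-5

Differentiating, h'(s) = -2s^2 - 5s; which vanishes at s = -5/2 and s = 0.
Compare values at every candidate in [-5, 2]: h(-5) = 149/6; h(-5/2) = -29/24; h(0) = 4; h(2) = -34/3.
So the maximum is h(-5) = 149/6.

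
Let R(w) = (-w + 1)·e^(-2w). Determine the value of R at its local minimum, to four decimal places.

By the product rule, R'(w) = (2w - 3)·e^(-2w). Since e^(-2w) > 0, the only critical point is w = 3/2.
R''(3/2) has the same sign as 2 > 0, so this is a local minimum.
R(3/2) = (-1/2)·e^(-3) ≈ -0.0249.

-0.0249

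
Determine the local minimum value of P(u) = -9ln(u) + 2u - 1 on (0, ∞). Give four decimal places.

P'(u) = -9/u + 2 = 0 gives u = 9/2.
P''(u) = 9/u², which is positive for u > 0, so this is a local minimum.
P(9/2) = -9·ln(9/2) + 9 - 1 ≈ -5.5367.

-5.5367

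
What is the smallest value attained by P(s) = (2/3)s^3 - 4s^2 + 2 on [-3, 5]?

-52

P'(s) = 2s^2 - 8s, which vanishes at s = 0 and s = 4.
Evaluating at the critical points and endpoints: P(-3) = -52,  P(0) = 2,  P(4) = -58/3,  P(5) = -44/3.
The minimum over the interval is -52, attained at s = -3.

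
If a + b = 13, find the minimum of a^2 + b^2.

With a + b = 13, a^2 + b^2 = a^2 + (13 − a)^2.
The derivative 2a − 2(13 − a) = 4a − 26 vanishes at a = 13/2; second derivative 4 > 0, a minimum.
The minimum is 2·(13/2)^2 = 169/2.

169/2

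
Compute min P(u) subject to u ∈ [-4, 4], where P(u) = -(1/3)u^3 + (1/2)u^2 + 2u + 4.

Differentiating, P'(u) = -u^2 + u + 2; which vanishes at u = -1 and u = 2.
Evaluating at the critical points and endpoints: P(-4) = 76/3,  P(-1) = 17/6,  P(2) = 22/3,  P(4) = -4/3.
The minimum over the interval is -4/3, attained at u = 4.

-4/3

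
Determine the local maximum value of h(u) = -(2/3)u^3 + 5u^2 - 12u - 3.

h'(u) = -2u^2 + 10u - 12 = 0 at u = 2, 3.
h''(u) = -4u + 10. h''(2) = 2 > 0 ⇒ local minimum; h''(3) = -2 < 0 ⇒ local maximum.
Thus h has its local maximum at u = 3, with value -12.

-12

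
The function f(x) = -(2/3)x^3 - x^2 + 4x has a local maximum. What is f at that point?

f'(x) = -2x^2 - 2x + 4. Setting f'(x) = 0 gives x ∈ {-2, 1}.
f''(x) = -4x - 2. f''(-2) = 6 > 0 ⇒ local minimum; f''(1) = -6 < 0 ⇒ local maximum.
Thus f has its local maximum at x = 1, with value 7/3.

7/3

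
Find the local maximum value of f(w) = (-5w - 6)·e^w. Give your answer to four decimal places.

0.5540

f'(w) = (-5)·e^w + (-5w - 6)·1·e^w = (-5w - 11)·e^w. Since e^w > 0, the only critical point is w = -11/5.
f''(-11/5) has the same sign as -5 < 0, so this is a local maximum.
f(-11/5) = (5)·e^(-11/5) ≈ 0.5540.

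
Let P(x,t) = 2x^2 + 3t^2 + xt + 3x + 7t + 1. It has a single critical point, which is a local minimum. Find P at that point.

-81/23

∂P/∂x = 4x + t + 3 = 0 and ∂P/∂t = x + 6t + 7 = 0, so (x, t) = (-11/23, -25/23).
The Hessian has P_{xx} = 4, P_{tt} = 6, P_{xt} = 1, giving D = 23 > 0 with P_{xx} > 0, so the point is a local minimum.
P(-11/23, -25/23) = -81/23.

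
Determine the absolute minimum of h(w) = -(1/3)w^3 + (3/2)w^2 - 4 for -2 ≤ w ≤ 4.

-4

Differentiating, h'(w) = -w^2 + 3w; which vanishes at w = 0 and w = 3.
Compare values at every candidate in [-2, 4]: h(-2) = 14/3, h(0) = -4, h(3) = 1/2, h(4) = -4/3.
So the minimum is h(0) = -4.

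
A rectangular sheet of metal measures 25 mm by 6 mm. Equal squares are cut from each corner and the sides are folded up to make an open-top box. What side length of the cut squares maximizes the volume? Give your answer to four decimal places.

With cut size x, the volume is V(x) = x(25 − 2x)(6 − 2x) for 0 < x < 3.
V'(x) = 12x^2 − 124x + 150. Setting V'(x) = 0 gives x ≈ 1.3991 (the root in (0, 3)).
V''(x) = 24x − 124 is negative there, so this is the maximum; V ≈ 99.4560.

1.3991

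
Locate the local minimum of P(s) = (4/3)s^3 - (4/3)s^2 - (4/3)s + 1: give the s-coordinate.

P'(s) = 4s^2 - (8/3)s - 4/3 = 0 at s = -1/3, 1.
P''(s) = 8s - 8/3. P''(-1/3) = -16/3 < 0 ⇒ local maximum; P''(1) = 16/3 > 0 ⇒ local minimum.
The local minimum is P(1) = -1/3.

1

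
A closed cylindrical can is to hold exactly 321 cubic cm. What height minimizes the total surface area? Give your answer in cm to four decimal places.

7.4212

With radius r and height h, πr²h = 321 so h = 321/(πr²), and S(r) = 2πr² + 2πrh = 2πr² + 2·321/r.
S'(r) = 4πr − 2·321/r² = 0 ⇒ r³ = 321/(2π), so r ≈ 3.7106 and h = 2r ≈ 7.4212.
S''(r) = 4π + 4·321/r³ > 0, so this is the minimum; S ≈ 259.5282.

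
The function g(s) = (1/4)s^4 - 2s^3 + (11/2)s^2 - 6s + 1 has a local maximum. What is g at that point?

-1

g'(s) = s^3 - 6s^2 + 11s - 6 = 0 at s = 1, 2, 3.
g''(s) = 3s^2 - 12s + 11. g''(1) = 2 > 0 ⇒ local minimum; g''(2) = -1 < 0 ⇒ local maximum; g''(3) = 2 > 0 ⇒ local minimum.
Thus g has its local maximum at s = 2, with value -1.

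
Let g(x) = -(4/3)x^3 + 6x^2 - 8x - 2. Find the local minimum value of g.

-16/3

g'(x) = -4x^2 + 12x - 8. Setting g'(x) = 0 gives x ∈ {1, 2}.
Since g''(x) = -8x + 12, we get g''(1) = 4 > 0 ⇒ local minimum; g''(2) = -4 < 0 ⇒ local maximum.
Thus g has its local minimum at x = 1, with value -16/3.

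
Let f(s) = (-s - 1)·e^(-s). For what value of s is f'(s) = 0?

By the product rule, f'(s) = (s)·e^(-s). Since e^(-s) > 0, the only critical point is s = 0.
f''(0) has the same sign as 1 > 0, so this is a local minimum.
f(0) = (-1)·e^(0) ≈ -1.0000.

0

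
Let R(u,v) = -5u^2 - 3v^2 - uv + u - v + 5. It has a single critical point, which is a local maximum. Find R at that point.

∂R/∂u = -10u - v + 1 = 0 and ∂R/∂v = -u - 6v - 1 = 0, so (u, v) = (7/59, -11/59).
The Hessian has R_{uu} = -10, R_{vv} = -6, R_{uv} = -1, giving D = 59 > 0 with R_{uu} < 0, so the point is a local maximum.
R(7/59, -11/59) = 304/59.

304/59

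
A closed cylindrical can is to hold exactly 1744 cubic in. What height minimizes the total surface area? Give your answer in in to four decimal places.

13.0462

With radius r and height h, πr²h = 1744 so h = 1744/(πr²), and S(r) = 2πr² + 2πrh = 2πr² + 2·1744/r.
S'(r) = 4πr − 2·1744/r² = 0 ⇒ r³ = 1744/(2π), so r ≈ 6.5231 and h = 2r ≈ 13.0462.
S''(r) = 4π + 4·1744/r³ > 0, so this is the minimum; S ≈ 802.0699.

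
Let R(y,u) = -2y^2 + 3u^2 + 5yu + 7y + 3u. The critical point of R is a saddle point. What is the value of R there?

∂R/∂y = -4y + 5u + 7 = 0 and ∂R/∂u = 5y + 6u + 3 = 0, so (y, u) = (27/49, -47/49).
The Hessian has R_{yy} = -4, R_{uu} = 6, R_{yu} = 5, giving D = -49 < 0, so the point is a saddle point.
R(27/49, -47/49) = 24/49.

24/49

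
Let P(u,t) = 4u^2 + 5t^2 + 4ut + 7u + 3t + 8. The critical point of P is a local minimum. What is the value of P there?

∂P/∂u = 8u + 4t + 7 = 0 and ∂P/∂t = 4u + 10t + 3 = 0, so (u, t) = (-29/32, 1/16).
The Hessian has P_{uu} = 8, P_{tt} = 10, P_{ut} = 4, giving D = 64 > 0 with P_{uu} > 0, so the point is a local minimum.
P(-29/32, 1/16) = 315/64.

315/64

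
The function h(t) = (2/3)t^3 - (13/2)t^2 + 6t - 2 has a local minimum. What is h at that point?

-56

Critical points: h'(t) = 2t^2 - 13t + 6 vanishes at t = 1/2, 6.
Since h''(t) = 4t - 13, we get h''(1/2) = -11 < 0 ⇒ local maximum; h''(6) = 11 > 0 ⇒ local minimum.
So the local minimum value is h(6) = -56.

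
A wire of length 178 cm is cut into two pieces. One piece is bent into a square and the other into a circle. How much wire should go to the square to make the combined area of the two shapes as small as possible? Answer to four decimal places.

Let x be the length used for the square. Square side x/4; circle radius (178−x)/(2π).
A(x) = (x/4)² + π·((178−x)/(2π))² = x²/16 + (178−x)²/(4π) for 0 ≤ x ≤ 178. A'(x) = x/8 − (178−x)/(2π) = 0 gives x = 4·178/(π+4) ≈ 99.6976.
A'' = 1/8 + 1/(2π) > 0, so this gives the minimum combined area; x ≈ 99.6976 cm to the square.

99.6976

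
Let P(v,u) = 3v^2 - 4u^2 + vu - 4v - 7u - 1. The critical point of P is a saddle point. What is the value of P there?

6/49

∂P/∂v = 6v + u - 4 = 0 and ∂P/∂u = v - 8u - 7 = 0, so (v, u) = (39/49, -38/49).
The Hessian has P_{vv} = 6, P_{uu} = -8, P_{vu} = 1, giving D = -49 < 0, so the point is a saddle point.
P(39/49, -38/49) = 6/49.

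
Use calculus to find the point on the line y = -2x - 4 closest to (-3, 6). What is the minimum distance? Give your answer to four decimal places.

Minimize D(x)^2 = (x + 3)^2 + (-2x - 10)^2.
d/dx[D^2] = 2(x + 3) + 2·(-2)·(-2x - 10) = 0 ⇒ x = -23/5.
Then y = 26/5 and the distance is √(16/5) ≈ 1.7889.

1.7889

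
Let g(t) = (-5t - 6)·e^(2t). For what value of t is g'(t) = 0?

-17/10

g'(t) = (-5)·e^(2t) + (-5t - 6)·2·e^(2t) = (-10t - 17)·e^(2t). Since e^(2t) > 0, the only critical point is t = -17/10.
g''(-17/10) has the same sign as -10 < 0, so this is a local maximum.
g(-17/10) = (5/2)·e^(-17/5) ≈ 0.0834.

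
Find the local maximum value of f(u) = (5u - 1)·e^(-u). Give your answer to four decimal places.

By the product rule, f'(u) = (-5u + 6)·e^(-u). Since e^(-u) > 0, the only critical point is u = 6/5.
f''(6/5) has the same sign as -5 < 0, so this is a local maximum.
f(6/5) = (5)·e^(-6/5) ≈ 1.5060.

1.5060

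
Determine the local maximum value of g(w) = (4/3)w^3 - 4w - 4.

-4/3

g'(w) = 4w^2 - 4 = 0 at w = -1, 1.
Since g''(w) = 8w, we get g''(-1) = -8 < 0 ⇒ local maximum; g''(1) = 8 > 0 ⇒ local minimum.
Thus g has its local maximum at w = -1, with value -4/3.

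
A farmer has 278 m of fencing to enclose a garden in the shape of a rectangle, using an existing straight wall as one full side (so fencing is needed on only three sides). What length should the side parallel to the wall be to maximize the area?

Let the sides perpendicular to the wall have length x and the parallel side y, so 2x + y = 278 and the area is A = xy = x(278 − 2x).
A'(x) = 278 − 4x = 0 gives x = 139/2, and A''(x) = −4 < 0 confirms a maximum.
Then y = 278 − 2·139/2 = 139 and A = 19321/2.

139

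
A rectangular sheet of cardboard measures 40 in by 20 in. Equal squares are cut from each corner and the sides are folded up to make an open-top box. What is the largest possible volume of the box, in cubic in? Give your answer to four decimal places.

1539.6007

With cut size x, the volume is V(x) = x(40 − 2x)(20 − 2x) for 0 < x < 10.
V'(x) = 12x^2 − 240x + 800. Setting V'(x) = 0 gives x ≈ 4.2265 (the root in (0, 10)).
V''(x) = 24x − 240 is negative there, so this is the maximum; V ≈ 1539.6007.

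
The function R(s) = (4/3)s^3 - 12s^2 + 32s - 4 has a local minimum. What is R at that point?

R'(s) = 4s^2 - 24s + 32 = 0 at s = 2, 4.
Since R''(s) = 8s - 24, we get R''(2) = -8 < 0 ⇒ local maximum; R''(4) = 8 > 0 ⇒ local minimum.
The local minimum is R(4) = 52/3.

52/3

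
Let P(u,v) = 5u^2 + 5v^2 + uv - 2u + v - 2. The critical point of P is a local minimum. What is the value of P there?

-25/11

∂P/∂u = 10u + v - 2 = 0 and ∂P/∂v = u + 10v + 1 = 0, so (u, v) = (7/33, -4/33).
The Hessian has P_{uu} = 10, P_{vv} = 10, P_{uv} = 1, giving D = 99 > 0 with P_{uu} > 0, so the point is a local minimum.
P(7/33, -4/33) = -25/11.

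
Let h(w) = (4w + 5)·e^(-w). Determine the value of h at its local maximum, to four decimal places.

5.1361

h'(w) = 4·e^(-w) + (4w + 5)·(-1)·e^(-w) = (-4w - 1)·e^(-w). Since e^(-w) > 0, the only critical point is w = -1/4.
h''(-1/4) has the same sign as -4 < 0, so this is a local maximum.
h(-1/4) = (4)·e^(1/4) ≈ 5.1361.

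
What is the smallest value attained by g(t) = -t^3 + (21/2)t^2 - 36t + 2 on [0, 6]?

-52

The derivative is -3t^2 + 21t - 36, which vanishes at t = 3 and t = 4.
Compare values at every candidate in [0, 6]: g(0) = 2; g(3) = -77/2; g(4) = -38; g(6) = -52.
So the minimum is g(6) = -52.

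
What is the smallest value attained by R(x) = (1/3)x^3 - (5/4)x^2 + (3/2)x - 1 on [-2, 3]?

The derivative is x^2 - (5/2)x + 3/2, which vanishes at x = 1 and x = 3/2.
Compare values at every candidate in [-2, 3]: R(-2) = -35/3, R(1) = -5/12, R(3/2) = -7/16, R(3) = 5/4.
The minimum over the interval is -35/3, attained at x = -2.

-35/3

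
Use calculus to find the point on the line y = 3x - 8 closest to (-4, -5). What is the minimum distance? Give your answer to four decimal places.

Minimize D(x)^2 = (x + 4)^2 + (3x - 3)^2.
d/dx[D^2] = 2(x + 4) + 2·3·(3x - 3) = 0 ⇒ x = 1/2.
Then y = -13/2 and the distance is √(45/2) ≈ 4.7434.

4.7434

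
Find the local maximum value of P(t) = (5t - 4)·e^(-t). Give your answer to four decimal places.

0.8265

P'(t) = 5·e^(-t) + (5t - 4)·(-1)·e^(-t) = (-5t + 9)·e^(-t). Since e^(-t) > 0, the only critical point is t = 9/5.
P''(9/5) has the same sign as -5 < 0, so this is a local maximum.
P(9/5) = (5)·e^(-9/5) ≈ 0.8265.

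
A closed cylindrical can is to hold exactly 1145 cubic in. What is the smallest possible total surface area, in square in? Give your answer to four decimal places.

With radius r and height h, πr²h = 1145 so h = 1145/(πr²), and S(r) = 2πr² + 2πrh = 2πr² + 2·1145/r.
S'(r) = 4πr − 2·1145/r² = 0 ⇒ r³ = 1145/(2π), so r ≈ 5.6695 and h = 2r ≈ 11.3389.
S''(r) = 4π + 4·1145/r³ > 0, so this is the minimum; S ≈ 605.8776.

605.8776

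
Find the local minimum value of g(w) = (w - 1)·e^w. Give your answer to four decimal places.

g'(w) = 1·e^w + (w - 1)·1·e^w = (w)·e^w. Since e^w > 0, the only critical point is w = 0.
g''(0) has the same sign as 1 > 0, so this is a local minimum.
g(0) = (-1)·e^(0) ≈ -1.0000.

-1.0000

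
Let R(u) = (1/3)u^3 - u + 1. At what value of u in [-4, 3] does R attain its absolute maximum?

3

Differentiating, R'(u) = u^2 - 1; which vanishes at u = -1 and u = 1.
Compare values at every candidate in [-4, 3]: R(-4) = -49/3,  R(-1) = 5/3,  R(1) = 1/3,  R(3) = 7.
So the maximum is R(3) = 7.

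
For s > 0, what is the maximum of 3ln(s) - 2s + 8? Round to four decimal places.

6.2164

h'(s) = 3/s − 2 = 0 gives s = 3/2.
h''(s) = -3/s², which is negative for s > 0, so this is a local maximum.
h(3/2) = 3·ln(3/2) - 3 + 8 ≈ 6.2164.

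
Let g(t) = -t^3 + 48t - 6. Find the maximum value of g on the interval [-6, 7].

g'(t) = -3t^2 + 48, which vanishes at t = -4 and t = 4.
Candidates: g(-6) = -78; g(-4) = -134; g(4) = 122; g(7) = -13.
So the maximum is g(4) = 122.

122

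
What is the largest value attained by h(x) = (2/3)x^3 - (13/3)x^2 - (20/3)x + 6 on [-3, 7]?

h'(x) = 2x^2 - (26/3)x - 20/3, which vanishes at x = -2/3 and x = 5.
Compare values at every candidate in [-3, 7]: h(-3) = -31,  h(-2/3) = 674/81,  h(5) = -157/3,  h(7) = -73/3.
So the maximum is h(-2/3) = 674/81.

674/81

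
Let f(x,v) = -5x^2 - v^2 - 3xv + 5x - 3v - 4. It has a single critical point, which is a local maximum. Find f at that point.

∂f/∂x = -10x - 3v + 5 = 0 and ∂f/∂v = -3x - 2v - 3 = 0, so (x, v) = (19/11, -45/11).
The Hessian has f_{xx} = -10, f_{vv} = -2, f_{xv} = -3, giving D = 11 > 0 with f_{xx} < 0, so the point is a local maximum.
f(19/11, -45/11) = 71/11.

71/11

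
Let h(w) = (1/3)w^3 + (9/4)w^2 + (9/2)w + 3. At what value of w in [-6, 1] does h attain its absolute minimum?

The derivative is w^2 + (9/2)w + 9/2, which vanishes at w = -3 and w = -3/2.
Compare values at every candidate in [-6, 1]: h(-6) = -15,  h(-3) = 3/4,  h(-3/2) = 3/16,  h(1) = 121/12.
The minimum over the interval is -15, attained at w = -6.

-6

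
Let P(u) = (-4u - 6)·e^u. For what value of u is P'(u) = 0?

By the product rule, P'(u) = (-4u - 10)·e^u. Since e^u > 0, the only critical point is u = -5/2.
P''(-5/2) has the same sign as -4 < 0, so this is a local maximum.
P(-5/2) = (4)·e^(-5/2) ≈ 0.3283.

-5/2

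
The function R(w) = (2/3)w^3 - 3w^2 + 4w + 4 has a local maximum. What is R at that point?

17/3

R'(w) = 2w^2 - 6w + 4. Setting R'(w) = 0 gives w ∈ {1, 2}.
Since R''(w) = 4w - 6, we get R''(1) = -2 < 0 ⇒ local maximum; R''(2) = 2 > 0 ⇒ local minimum.
Thus R has its local maximum at w = 1, with value 17/3.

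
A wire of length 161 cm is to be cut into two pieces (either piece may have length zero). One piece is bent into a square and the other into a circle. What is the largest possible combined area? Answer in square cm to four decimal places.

2062.7276

Let x be the length used for the square. Square side x/4; circle radius (161−x)/(2π).
A(x) = (x/4)² + π·((161−x)/(2π))² = x²/16 + (161−x)²/(4π) for 0 ≤ x ≤ 161. A'(x) = x/8 − (161−x)/(2π) = 0 gives x = 4·161/(π+4) ≈ 90.1760.
A'' > 0, so the interior critical point is a minimum; the maximum is at an endpoint. A(0) = 2062.7276 and A(161) = 1620.0625, so the largest area is 2062.7276.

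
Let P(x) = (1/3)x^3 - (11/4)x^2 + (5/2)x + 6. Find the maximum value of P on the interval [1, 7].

Differentiating, P'(x) = x^2 - (11/2)x + 5/2; whose only zero in [1, 7] is x = 5.
Compare values at every candidate in [1, 7]: P(1) = 73/12; P(5) = -103/12; P(7) = 37/12.
So the maximum is P(1) = 73/12.

73/12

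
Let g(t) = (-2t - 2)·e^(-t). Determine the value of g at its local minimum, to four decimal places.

-2.0000

g'(t) = (-2)·e^(-t) + (-2t - 2)·(-1)·e^(-t) = (2t)·e^(-t). Since e^(-t) > 0, the only critical point is t = 0.
g''(0) has the same sign as 2 > 0, so this is a local minimum.
g(0) = (-2)·e^(0) ≈ -2.0000.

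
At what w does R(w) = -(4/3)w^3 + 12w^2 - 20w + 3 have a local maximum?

5

Critical points: R'(w) = -4w^2 + 24w - 20 vanishes at w = 1, 5.
R''(w) = -8w + 24. R''(1) = 16 > 0 ⇒ local minimum; R''(5) = -16 < 0 ⇒ local maximum.
So the local maximum value is R(5) = 109/3.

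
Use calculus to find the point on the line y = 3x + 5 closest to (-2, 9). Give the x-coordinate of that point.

1

Minimize D(x)^2 = (x + 2)^2 + (3x - 4)^2.
d/dx[D^2] = 2(x + 2) + 2·3·(3x - 4) = 0 ⇒ x = 1.
Then y = 8 and the distance is √(10) ≈ 3.1623.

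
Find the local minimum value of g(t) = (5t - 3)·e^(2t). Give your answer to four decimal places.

-3.0535

Differentiating with the product rule gives g'(t) = (10t - 1)·e^(2t). Since e^(2t) > 0, the only critical point is t = 1/10.
g''(1/10) has the same sign as 10 > 0, so this is a local minimum.
g(1/10) = (-5/2)·e^(1/5) ≈ -3.0535.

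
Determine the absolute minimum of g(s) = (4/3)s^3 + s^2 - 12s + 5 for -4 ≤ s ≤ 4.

g'(s) = 4s^2 + 2s - 12, which vanishes at s = -2 and s = 3/2.
Evaluating at the critical points and endpoints: g(-4) = -49/3,  g(-2) = 67/3,  g(3/2) = -25/4,  g(4) = 175/3.
So the minimum is g(-4) = -49/3.

-49/3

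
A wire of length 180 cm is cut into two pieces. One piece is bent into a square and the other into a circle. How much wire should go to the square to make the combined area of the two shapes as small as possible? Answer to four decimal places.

100.8178

Let x be the length used for the square. Square side x/4; circle radius (180−x)/(2π).
A(x) = (x/4)² + π·((180−x)/(2π))² = x²/16 + (180−x)²/(4π) for 0 ≤ x ≤ 180. A'(x) = x/8 − (180−x)/(2π) = 0 gives x = 4·180/(π+4) ≈ 100.8178.
A'' = 1/8 + 1/(2π) > 0, so this gives the minimum combined area; x ≈ 100.8178 cm to the square.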